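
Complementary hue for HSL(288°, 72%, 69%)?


Complement = opposite side of color wheel = hue + 180°
H' = (288 + 180) mod 360 = 108°
S and L unchanged.
= HSL(108°, 72%, 69%)


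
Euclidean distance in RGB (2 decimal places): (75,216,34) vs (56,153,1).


d = √[(R₁-R₂)² + (G₁-G₂)² + (B₁-B₂)²]
d = √[(75-56)² + (216-153)² + (34-1)²]
d = √[361 + 3969 + 1089]
d = √5419
d ≈ 73.61


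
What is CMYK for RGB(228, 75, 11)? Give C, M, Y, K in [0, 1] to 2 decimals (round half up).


R'=228/255≈0.8941, G'=75/255≈0.2941, B'=11/255≈0.0431
K = 1 - max(R',G',B') = 1 - 228/255 = 27/255 = 0.10588… → 0.11
(1-R'-K)/(1-K) simplifies to (max-R)/max with max = 228:
C = (228-228)/228 = 0/228 = 0 → 0.00
M = (228-75)/228 = 153/228 = 0.67105… → 0.67
Y = (228-11)/228 = 217/228 = 0.95175… → 0.95
= CMYK(0.00, 0.67, 0.95, 0.11)


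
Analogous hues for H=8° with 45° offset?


Base hue: 8°
Left analog: (8 - 45) mod 360 = 323°
Right analog: (8 + 45) mod 360 = 53°
Analogous hues = 323° and 53°


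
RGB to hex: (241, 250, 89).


R = 241 → F1 (hex)
G = 250 → FA (hex)
B = 89 → 59 (hex)
Hex = #F1FA59


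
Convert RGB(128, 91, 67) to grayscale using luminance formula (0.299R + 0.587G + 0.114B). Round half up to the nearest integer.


Gray = 0.299×R + 0.587×G + 0.114×B
Gray = 0.299×128 + 0.587×91 + 0.114×67
Gray = 38.272 + 53.417 + 7.638
Gray = 99.327 → round half up → 99
Gray = 99


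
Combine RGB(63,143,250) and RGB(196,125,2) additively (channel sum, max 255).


Additive: each channel = min(255, C₁+C₂)
R: 63+196 = 259 → 255
G: 143+125 = 268 → 255
B: 250+2 = 252 → 252
= RGB(255, 255, 252)


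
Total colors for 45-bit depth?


Colors = 2^bits = 2^45
= 35,184,372,088,832 colors


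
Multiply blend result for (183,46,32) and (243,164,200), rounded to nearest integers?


Multiply: C = A×B/255, rounded to nearest integer
R: 183×243/255 = 44469/255 ≈ 174.388 → 174
G: 46×164/255 = 7544/255 ≈ 29.584 → 30
B: 32×200/255 = 6400/255 ≈ 25.098 → 25
= RGB(174, 30, 25)


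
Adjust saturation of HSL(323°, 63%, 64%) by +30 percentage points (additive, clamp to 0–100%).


Original S = 63%
Adjustment = +30 percentage points
New S = 63 + (30) = 93
Clamp to [0, 100] → 93
= HSL(323°, 93%, 64%)


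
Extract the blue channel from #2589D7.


Color: #2589D7
R = 25 = 37
G = 89 = 137
B = D7 = 215
Blue = 215


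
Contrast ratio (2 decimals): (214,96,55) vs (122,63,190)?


Linearize each sRGB channel c=v/255: c/12.92 if c ≤ 0.04045 else ((c+0.055)/1.055)^2.4
L = 0.2126×R_lin + 0.7152×G_lin + 0.0722×B_lin
Color 1 (214,96,55):
  R=214: 214/255≈0.8392 > 0.04045 → ((0.8392+0.055)/1.055)^2.4 ≈ 0.67244
  G=96: 96/255≈0.3765 > 0.04045 → ((0.3765+0.055)/1.055)^2.4 ≈ 0.11697
  B=55: 55/255≈0.2157 > 0.04045 → ((0.2157+0.055)/1.055)^2.4 ≈ 0.03820
  L1 = 0.2126×0.67244 + 0.7152×0.11697 + 0.0722×0.03820 ≈ 0.22938
Color 2 (122,63,190):
  R=122: 122/255≈0.4784 > 0.04045 → ((0.4784+0.055)/1.055)^2.4 ≈ 0.19462
  G=63: 63/255≈0.2471 > 0.04045 → ((0.2471+0.055)/1.055)^2.4 ≈ 0.04971
  B=190: 190/255≈0.7451 > 0.04045 → ((0.7451+0.055)/1.055)^2.4 ≈ 0.51492
  L2 = 0.2126×0.19462 + 0.7152×0.04971 + 0.0722×0.51492 ≈ 0.11410
Lighter = 0.22938, Darker = 0.11410
Ratio = (L_lighter + 0.05) / (L_darker + 0.05)
Ratio = (0.22938 + 0.05) / (0.11410 + 0.05) = 0.27938 / 0.16410 ≈ 1.7025
Ratio ≈ 1.70:1


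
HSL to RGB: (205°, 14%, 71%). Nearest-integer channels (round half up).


H=205°, S=0.14, L=0.71
C = (1-|2L-1|)×S = (1-|0.42|)×0.14 = 0.0812
H' = H/60 = 205/60 ≈ 3.4167; X = C×(1-|H' mod 2 - 1|) ≈ 0.0474
m = L - C/2 = 0.71 - 0.0406 = 0.6694
Sector ⌊H'⌋ = 3 → (R',G',B') = (0.0, ≈0.0474, 0.0812)
RGB = ((R'+m)×255, (G'+m)×255, (B'+m)×255) = (170.697, 182.7755, 191.403)
Round half up → RGB(171, 183, 191)


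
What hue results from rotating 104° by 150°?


New hue = (H + rotation) mod 360
New hue = (104 + 150) mod 360
= 254 mod 360
= 254°


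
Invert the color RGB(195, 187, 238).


Invert: (255-R, 255-G, 255-B)
R: 255-195 = 60
G: 255-187 = 68
B: 255-238 = 17
= RGB(60, 68, 17)


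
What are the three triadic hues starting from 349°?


Triadic: equally spaced at 120° intervals
H1 = 349°
H2 = (349 + 120) mod 360 = 109°
H3 = (349 + 240) mod 360 = 229°
Triadic = 349°, 109°, 229°


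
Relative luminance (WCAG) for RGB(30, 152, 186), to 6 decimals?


Linearize each channel (sRGB transfer function): c = v/255; c_lin = c/12.92 if c ≤ 0.04045, else ((c+0.055)/1.055)^2.4
  R: 30/255 ≈ 0.117647 > 0.04045 → ((0.117647+0.055)/1.055)^2.4 ≈ 0.012983
  G: 152/255 ≈ 0.596078 > 0.04045 → ((0.596078+0.055)/1.055)^2.4 ≈ 0.313989
  B: 186/255 ≈ 0.729412 > 0.04045 → ((0.729412+0.055)/1.055)^2.4 ≈ 0.491021
R_lin = 0.012983, G_lin = 0.313989, B_lin = 0.491021
L = 0.2126×R + 0.7152×G + 0.0722×B
L = 0.2126×0.012983 + 0.7152×0.313989 + 0.0722×0.491021
L ≈ 0.262777


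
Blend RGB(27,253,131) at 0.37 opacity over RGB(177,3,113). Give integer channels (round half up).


C = α×F + (1-α)×B, with 1-α = 0.63
R: 0.37×27 + 0.63×177 = 9.99 + 111.51 = 121.50 → 122
G: 0.37×253 + 0.63×3 = 93.61 + 1.89 = 95.50 → 96
B: 0.37×131 + 0.63×113 = 48.47 + 71.19 = 119.66 → 120
= RGB(122, 96, 120)


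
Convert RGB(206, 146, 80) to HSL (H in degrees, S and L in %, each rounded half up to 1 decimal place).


Normalize: R'=206/255≈0.8078, G'=146/255≈0.5725, B'=80/255≈0.3137
Max=206/255, Min=80/255, Δ=Max-Min=126/255
L = (Max+Min)/2 = (206+80)/510 = 286/510 = 0.56078… → L = 56.1%
L > 0.5 → S = Δ/(2-Max-Min) = 126/(510-206-80) = 126/224 = 0.5625 → S = 56.3%
(the 1/255 factors cancel in S and H, so raw channel differences can be used)
Max is R' → H = 60 × (((G-B)/Δ) mod 6) = 60 × (((146-80)/126) mod 6)
  66/126 = 0.5238…
  H = 60 × 0.5238… = 31.428…° → H = 31.4°
= HSL(31.4°, 56.3%, 56.1%)


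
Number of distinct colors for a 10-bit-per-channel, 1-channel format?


Total bits = 10 bits/channel × 1 channels = 10 bits
Distinct colors = 2^10
= 1,024 colors


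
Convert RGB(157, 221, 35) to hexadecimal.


R = 157 → 9D (hex)
G = 221 → DD (hex)
B = 35 → 23 (hex)
Hex = #9DDD23


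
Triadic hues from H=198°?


Triadic: equally spaced at 120° intervals
H1 = 198°
H2 = (198 + 120) mod 360 = 318°
H3 = (198 + 240) mod 360 = 78°
Triadic = 198°, 318°, 78°


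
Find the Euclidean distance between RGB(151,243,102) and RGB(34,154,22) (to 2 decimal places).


d = √[(R₁-R₂)² + (G₁-G₂)² + (B₁-B₂)²]
d = √[(151-34)² + (243-154)² + (102-22)²]
d = √[13689 + 7921 + 6400]
d = √28010
d ≈ 167.36


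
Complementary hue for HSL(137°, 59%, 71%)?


Complement = opposite side of color wheel = hue + 180°
H' = (137 + 180) mod 360 = 317°
S and L unchanged.
= HSL(317°, 59%, 71%)


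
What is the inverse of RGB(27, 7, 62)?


Invert: (255-R, 255-G, 255-B)
R: 255-27 = 228
G: 255-7 = 248
B: 255-62 = 193
= RGB(228, 248, 193)


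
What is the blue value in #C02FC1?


Color: #C02FC1
R = C0 = 192
G = 2F = 47
B = C1 = 193
Blue = 193


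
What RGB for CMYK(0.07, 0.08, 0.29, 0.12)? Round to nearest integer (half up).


R = 255 × (1-C) × (1-K) = 255 × 0.93 × 0.88 = 208.692 → 209
G = 255 × (1-M) × (1-K) = 255 × 0.92 × 0.88 = 206.448 → 206
B = 255 × (1-Y) × (1-K) = 255 × 0.71 × 0.88 = 159.324 → 159
= RGB(209, 206, 159)


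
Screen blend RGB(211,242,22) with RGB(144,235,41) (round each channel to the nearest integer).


Screen: C = 255 - (255-A)×(255-B)/255, rounded to nearest integer
R: 255 - (255-211)×(255-144)/255 = 255 - 4884/255 ≈ 255 - 19.153 = 235.847 → 236
G: 255 - (255-242)×(255-235)/255 = 255 - 260/255 ≈ 255 - 1.020 = 253.980 → 254
B: 255 - (255-22)×(255-41)/255 = 255 - 49862/255 ≈ 255 - 195.537 = 59.463 → 59
= RGB(236, 254, 59)


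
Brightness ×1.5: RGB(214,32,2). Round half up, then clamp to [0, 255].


Multiply each channel by 1.5, round half up, clamp to [0, 255]
R: 214×1.5 = 321 → clamp → 255
G: 32×1.5 = 48
B: 2×1.5 = 3
= RGB(255, 48, 3)


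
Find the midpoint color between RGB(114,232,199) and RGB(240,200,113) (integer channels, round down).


Midpoint: each channel = ⌊(C₁+C₂)/2⌋
R: ⌊(114+240)/2⌋ = 177
G: ⌊(232+200)/2⌋ = 216
B: ⌊(199+113)/2⌋ = 156
= RGB(177, 216, 156)


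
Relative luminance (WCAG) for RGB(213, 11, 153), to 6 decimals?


Linearize each channel (sRGB transfer function): c = v/255; c_lin = c/12.92 if c ≤ 0.04045, else ((c+0.055)/1.055)^2.4
  R: 213/255 ≈ 0.835294 > 0.04045 → ((0.835294+0.055)/1.055)^2.4 ≈ 0.665387
  G: 11/255 ≈ 0.043137 > 0.04045 → ((0.043137+0.055)/1.055)^2.4 ≈ 0.003347
  B: 153/255 ≈ 0.600000 > 0.04045 → ((0.600000+0.055)/1.055)^2.4 ≈ 0.318547
R_lin = 0.665387, G_lin = 0.003347, B_lin = 0.318547
L = 0.2126×R + 0.7152×G + 0.0722×B
L = 0.2126×0.665387 + 0.7152×0.003347 + 0.0722×0.318547
L ≈ 0.166854


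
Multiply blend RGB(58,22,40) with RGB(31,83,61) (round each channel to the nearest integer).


Multiply: C = A×B/255, rounded to nearest integer
R: 58×31/255 = 1798/255 ≈ 7.051 → 7
G: 22×83/255 = 1826/255 ≈ 7.161 → 7
B: 40×61/255 = 2440/255 ≈ 9.569 → 10
= RGB(7, 7, 10)


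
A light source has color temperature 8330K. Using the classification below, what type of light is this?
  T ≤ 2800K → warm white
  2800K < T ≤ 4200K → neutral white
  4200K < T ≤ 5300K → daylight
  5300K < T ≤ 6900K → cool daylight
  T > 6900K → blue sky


Temperature: 8330K
8330K > 6900K → blue sky
Classification: blue sky


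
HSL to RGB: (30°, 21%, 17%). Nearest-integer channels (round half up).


H=30°, S=0.21, L=0.17
C = (1-|2L-1|)×S = (1-|-0.66|)×0.21 = 0.0714
H' = H/60 = 30/60 ≈ 0.5000; X = C×(1-|H' mod 2 - 1|) = 0.0357
m = L - C/2 = 0.17 - 0.0357 = 0.1343
Sector ⌊H'⌋ = 0 → (R',G',B') = (0.0714, 0.0357, 0.0)
RGB = ((R'+m)×255, (G'+m)×255, (B'+m)×255) = (52.4535, 43.35, 34.2465)
Round half up → RGB(52, 43, 34)


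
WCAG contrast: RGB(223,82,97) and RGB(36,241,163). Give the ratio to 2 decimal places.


Linearize each sRGB channel c=v/255: c/12.92 if c ≤ 0.04045 else ((c+0.055)/1.055)^2.4
L = 0.2126×R_lin + 0.7152×G_lin + 0.0722×B_lin
Color 1 (223,82,97):
  R=223: 223/255≈0.8745 > 0.04045 → ((0.8745+0.055)/1.055)^2.4 ≈ 0.73791
  G=82: 82/255≈0.3216 > 0.04045 → ((0.3216+0.055)/1.055)^2.4 ≈ 0.08438
  B=97: 97/255≈0.3804 > 0.04045 → ((0.3804+0.055)/1.055)^2.4 ≈ 0.11954
  L1 = 0.2126×0.73791 + 0.7152×0.08438 + 0.0722×0.11954 ≈ 0.22586
Color 2 (36,241,163):
  R=36: 36/255≈0.1412 > 0.04045 → ((0.1412+0.055)/1.055)^2.4 ≈ 0.01764
  G=241: 241/255≈0.9451 > 0.04045 → ((0.9451+0.055)/1.055)^2.4 ≈ 0.87962
  B=163: 163/255≈0.6392 > 0.04045 → ((0.6392+0.055)/1.055)^2.4 ≈ 0.36625
  L2 = 0.2126×0.01764 + 0.7152×0.87962 + 0.0722×0.36625 ≈ 0.65930
Lighter = 0.65930, Darker = 0.22586
Ratio = (L_lighter + 0.05) / (L_darker + 0.05)
Ratio = (0.65930 + 0.05) / (0.22586 + 0.05) = 0.70930 / 0.27586 ≈ 2.5713
Ratio ≈ 2.57:1


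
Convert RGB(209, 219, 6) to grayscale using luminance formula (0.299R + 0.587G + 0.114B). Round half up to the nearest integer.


Gray = 0.299×R + 0.587×G + 0.114×B
Gray = 0.299×209 + 0.587×219 + 0.114×6
Gray = 62.491 + 128.553 + 0.684
Gray = 191.728 → round half up → 192
Gray = 192


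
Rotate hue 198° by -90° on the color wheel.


New hue = (H + rotation) mod 360
New hue = (198 -90) mod 360
= 108 mod 360
= 108°


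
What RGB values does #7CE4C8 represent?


7C → 124 (R)
E4 → 228 (G)
C8 → 200 (B)
= RGB(124, 228, 200)


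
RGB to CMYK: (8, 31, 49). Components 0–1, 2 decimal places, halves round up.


R'=8/255≈0.0314, G'=31/255≈0.1216, B'=49/255≈0.1922
K = 1 - max(R',G',B') = 1 - 49/255 = 206/255 = 0.80784… → 0.81
(1-R'-K)/(1-K) simplifies to (max-R)/max with max = 49:
C = (49-8)/49 = 41/49 = 0.83673… → 0.84
M = (49-31)/49 = 18/49 = 0.36734… → 0.37
Y = (49-49)/49 = 0/49 = 0 → 0.00
= CMYK(0.84, 0.37, 0.00, 0.81)


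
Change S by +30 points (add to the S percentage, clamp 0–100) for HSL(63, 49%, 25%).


Original S = 49%
Adjustment = +30 percentage points
New S = 49 + (30) = 79
Clamp to [0, 100] → 79
= HSL(63°, 79%, 25%)


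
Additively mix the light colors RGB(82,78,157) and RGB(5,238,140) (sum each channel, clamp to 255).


Additive: each channel = min(255, C₁+C₂)
R: 82+5 = 87 → 87
G: 78+238 = 316 → 255
B: 157+140 = 297 → 255
= RGB(87, 255, 255)


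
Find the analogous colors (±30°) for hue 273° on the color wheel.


Base hue: 273°
Left analog: (273 - 30) mod 360 = 243°
Right analog: (273 + 30) mod 360 = 303°
Analogous hues = 243° and 303°


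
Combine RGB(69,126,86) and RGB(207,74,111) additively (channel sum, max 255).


Additive: each channel = min(255, C₁+C₂)
R: 69+207 = 276 → 255
G: 126+74 = 200 → 200
B: 86+111 = 197 → 197
= RGB(255, 200, 197)


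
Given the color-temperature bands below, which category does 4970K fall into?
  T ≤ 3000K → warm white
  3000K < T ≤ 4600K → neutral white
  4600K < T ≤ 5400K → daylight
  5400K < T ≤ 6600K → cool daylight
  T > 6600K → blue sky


Temperature: 4970K
4600K < 4970K ≤ 5400K → daylight
Classification: daylight


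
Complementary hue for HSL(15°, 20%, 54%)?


Complement = opposite side of color wheel = hue + 180°
H' = (15 + 180) mod 360 = 195°
S and L unchanged.
= HSL(195°, 20%, 54%)


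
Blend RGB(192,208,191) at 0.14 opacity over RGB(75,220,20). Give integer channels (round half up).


C = α×F + (1-α)×B, with 1-α = 0.86
R: 0.14×192 + 0.86×75 = 26.88 + 64.50 = 91.38 → 91
G: 0.14×208 + 0.86×220 = 29.12 + 189.20 = 218.32 → 218
B: 0.14×191 + 0.86×20 = 26.74 + 17.20 = 43.94 → 44
= RGB(91, 218, 44)


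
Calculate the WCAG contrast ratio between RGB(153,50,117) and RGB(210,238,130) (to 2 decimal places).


Linearize each sRGB channel c=v/255: c/12.92 if c ≤ 0.04045 else ((c+0.055)/1.055)^2.4
L = 0.2126×R_lin + 0.7152×G_lin + 0.0722×B_lin
Color 1 (153,50,117):
  R=153: 153/255≈0.6000 > 0.04045 → ((0.6000+0.055)/1.055)^2.4 ≈ 0.31855
  G=50: 50/255≈0.1961 > 0.04045 → ((0.1961+0.055)/1.055)^2.4 ≈ 0.03190
  B=117: 117/255≈0.4588 > 0.04045 → ((0.4588+0.055)/1.055)^2.4 ≈ 0.17789
  L1 = 0.2126×0.31855 + 0.7152×0.03190 + 0.0722×0.17789 ≈ 0.10338
Color 2 (210,238,130):
  R=210: 210/255≈0.8235 > 0.04045 → ((0.8235+0.055)/1.055)^2.4 ≈ 0.64448
  G=238: 238/255≈0.9333 > 0.04045 → ((0.9333+0.055)/1.055)^2.4 ≈ 0.85499
  B=130: 130/255≈0.5098 > 0.04045 → ((0.5098+0.055)/1.055)^2.4 ≈ 0.22323
  L2 = 0.2126×0.64448 + 0.7152×0.85499 + 0.0722×0.22323 ≈ 0.76462
Lighter = 0.76462, Darker = 0.10338
Ratio = (L_lighter + 0.05) / (L_darker + 0.05)
Ratio = (0.76462 + 0.05) / (0.10338 + 0.05) = 0.81462 / 0.15338 ≈ 5.3112
Ratio ≈ 5.31:1


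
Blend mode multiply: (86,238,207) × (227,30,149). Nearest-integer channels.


Multiply: C = A×B/255, rounded to nearest integer
R: 86×227/255 = 19522/255 ≈ 76.557 → 77
G: 238×30/255 = 7140/255 ≈ 28.000 → 28
B: 207×149/255 = 30843/255 ≈ 120.953 → 121
= RGB(77, 28, 121)


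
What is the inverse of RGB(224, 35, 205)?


Invert: (255-R, 255-G, 255-B)
R: 255-224 = 31
G: 255-35 = 220
B: 255-205 = 50
= RGB(31, 220, 50)


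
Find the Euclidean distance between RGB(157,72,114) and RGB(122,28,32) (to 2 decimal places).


d = √[(R₁-R₂)² + (G₁-G₂)² + (B₁-B₂)²]
d = √[(157-122)² + (72-28)² + (114-32)²]
d = √[1225 + 1936 + 6724]
d = √9885
d ≈ 99.42


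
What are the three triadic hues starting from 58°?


Triadic: equally spaced at 120° intervals
H1 = 58°
H2 = (58 + 120) mod 360 = 178°
H3 = (58 + 240) mod 360 = 298°
Triadic = 58°, 178°, 298°


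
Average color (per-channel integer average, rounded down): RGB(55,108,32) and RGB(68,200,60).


Midpoint: each channel = ⌊(C₁+C₂)/2⌋
R: ⌊(55+68)/2⌋ = 61
G: ⌊(108+200)/2⌋ = 154
B: ⌊(32+60)/2⌋ = 46
= RGB(61, 154, 46)


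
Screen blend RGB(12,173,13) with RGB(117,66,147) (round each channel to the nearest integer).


Screen: C = 255 - (255-A)×(255-B)/255, rounded to nearest integer
R: 255 - (255-12)×(255-117)/255 = 255 - 33534/255 ≈ 255 - 131.506 = 123.494 → 123
G: 255 - (255-173)×(255-66)/255 = 255 - 15498/255 ≈ 255 - 60.776 = 194.224 → 194
B: 255 - (255-13)×(255-147)/255 = 255 - 26136/255 ≈ 255 - 102.494 = 152.506 → 153
= RGB(123, 194, 153)


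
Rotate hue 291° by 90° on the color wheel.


New hue = (H + rotation) mod 360
New hue = (291 + 90) mod 360
= 381 mod 360
= 21°


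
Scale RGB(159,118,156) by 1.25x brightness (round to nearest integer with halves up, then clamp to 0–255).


Multiply each channel by 1.25, round half up, clamp to [0, 255]
R: 159×1.25 = 198.75 → round → 199
G: 118×1.25 = 147.5 → round → 148
B: 156×1.25 = 195
= RGB(199, 148, 195)


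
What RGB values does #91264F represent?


91 → 145 (R)
26 → 38 (G)
4F → 79 (B)
= RGB(145, 38, 79)


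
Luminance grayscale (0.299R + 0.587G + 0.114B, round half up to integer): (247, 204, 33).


Gray = 0.299×R + 0.587×G + 0.114×B
Gray = 0.299×247 + 0.587×204 + 0.114×33
Gray = 73.853 + 119.748 + 3.762
Gray = 197.363 → round half up → 197
Gray = 197


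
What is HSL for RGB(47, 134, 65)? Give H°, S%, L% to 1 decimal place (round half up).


Normalize: R'=47/255≈0.1843, G'=134/255≈0.5255, B'=65/255≈0.2549
Max=134/255, Min=47/255, Δ=Max-Min=87/255
L = (Max+Min)/2 = (134+47)/510 = 181/510 = 0.35490… → L = 35.5%
L ≤ 0.5 → S = Δ/(Max+Min) = 87/(134+47) = 87/181 = 0.48066… → S = 48.1%
(the 1/255 factors cancel in S and H, so raw channel differences can be used)
Max is G' → H = 60 × ((B-R)/Δ + 2) = 60 × ((65-47)/87 + 2)
  18/87 + 2 = 0.2068… + 2 = 2.2068…
  H = 60 × 2.2068… = 132.413…° → H = 132.4°
= HSL(132.4°, 48.1%, 35.5%)


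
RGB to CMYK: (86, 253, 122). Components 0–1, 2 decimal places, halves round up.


R'=86/255≈0.3373, G'=253/255≈0.9922, B'=122/255≈0.4784
K = 1 - max(R',G',B') = 1 - 253/255 = 2/255 = 0.00784… → 0.01
(1-R'-K)/(1-K) simplifies to (max-R)/max with max = 253:
C = (253-86)/253 = 167/253 = 0.66007… → 0.66
M = (253-253)/253 = 0/253 = 0 → 0.00
Y = (253-122)/253 = 131/253 = 0.51778… → 0.52
= CMYK(0.66, 0.00, 0.52, 0.01)


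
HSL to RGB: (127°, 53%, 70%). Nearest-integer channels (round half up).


H=127°, S=0.53, L=0.70
C = (1-|2L-1|)×S = (1-|0.40|)×0.53 = 0.318
H' = H/60 = 127/60 ≈ 2.1167; X = C×(1-|H' mod 2 - 1|) = 0.0371
m = L - C/2 = 0.70 - 0.159 = 0.541
Sector ⌊H'⌋ = 2 → (R',G',B') = (0.0, 0.318, 0.0371)
RGB = ((R'+m)×255, (G'+m)×255, (B'+m)×255) = (137.955, 219.045, 147.4155)
Round half up → RGB(138, 219, 147)


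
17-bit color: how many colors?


Colors = 2^bits = 2^17
= 131,072 colors


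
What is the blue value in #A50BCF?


Color: #A50BCF
R = A5 = 165
G = 0B = 11
B = CF = 207
Blue = 207


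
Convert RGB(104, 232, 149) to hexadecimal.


R = 104 → 68 (hex)
G = 232 → E8 (hex)
B = 149 → 95 (hex)
Hex = #68E895


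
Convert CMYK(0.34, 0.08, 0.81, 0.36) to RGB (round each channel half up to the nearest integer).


R = 255 × (1-C) × (1-K) = 255 × 0.66 × 0.64 = 107.712 → 108
G = 255 × (1-M) × (1-K) = 255 × 0.92 × 0.64 = 150.144 → 150
B = 255 × (1-Y) × (1-K) = 255 × 0.19 × 0.64 = 31.008 → 31
= RGB(108, 150, 31)


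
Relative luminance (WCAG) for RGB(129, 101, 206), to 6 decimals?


Linearize each channel (sRGB transfer function): c = v/255; c_lin = c/12.92 if c ≤ 0.04045, else ((c+0.055)/1.055)^2.4
  R: 129/255 ≈ 0.505882 > 0.04045 → ((0.505882+0.055)/1.055)^2.4 ≈ 0.219526
  G: 101/255 ≈ 0.396078 > 0.04045 → ((0.396078+0.055)/1.055)^2.4 ≈ 0.130136
  B: 206/255 ≈ 0.807843 > 0.04045 → ((0.807843+0.055)/1.055)^2.4 ≈ 0.617207
R_lin = 0.219526, G_lin = 0.130136, B_lin = 0.617207
L = 0.2126×R + 0.7152×G + 0.0722×B
L = 0.2126×0.219526 + 0.7152×0.130136 + 0.0722×0.617207
L ≈ 0.184307


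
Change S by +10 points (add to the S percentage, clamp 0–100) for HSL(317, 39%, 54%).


Original S = 39%
Adjustment = +10 percentage points
New S = 39 + (10) = 49
Clamp to [0, 100] → 49
= HSL(317°, 49%, 54%)


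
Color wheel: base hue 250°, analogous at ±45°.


Base hue: 250°
Left analog: (250 - 45) mod 360 = 205°
Right analog: (250 + 45) mod 360 = 295°
Analogous hues = 205° and 295°


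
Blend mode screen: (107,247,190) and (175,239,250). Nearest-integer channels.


Screen: C = 255 - (255-A)×(255-B)/255, rounded to nearest integer
R: 255 - (255-107)×(255-175)/255 = 255 - 11840/255 ≈ 255 - 46.431 = 208.569 → 209
G: 255 - (255-247)×(255-239)/255 = 255 - 128/255 ≈ 255 - 0.502 = 254.498 → 254
B: 255 - (255-190)×(255-250)/255 = 255 - 325/255 ≈ 255 - 1.275 = 253.725 → 254
= RGB(209, 254, 254)


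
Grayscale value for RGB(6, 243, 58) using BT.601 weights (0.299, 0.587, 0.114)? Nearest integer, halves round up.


Gray = 0.299×R + 0.587×G + 0.114×B
Gray = 0.299×6 + 0.587×243 + 0.114×58
Gray = 1.794 + 142.641 + 6.612
Gray = 151.047 → round half up → 151
Gray = 151


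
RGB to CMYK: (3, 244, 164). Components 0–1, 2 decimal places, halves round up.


R'=3/255≈0.0118, G'=244/255≈0.9569, B'=164/255≈0.6431
K = 1 - max(R',G',B') = 1 - 244/255 = 11/255 = 0.04313… → 0.04
(1-R'-K)/(1-K) simplifies to (max-R)/max with max = 244:
C = (244-3)/244 = 241/244 = 0.98770… → 0.99
M = (244-244)/244 = 0/244 = 0 → 0.00
Y = (244-164)/244 = 80/244 = 0.32786… → 0.33
= CMYK(0.99, 0.00, 0.33, 0.04)


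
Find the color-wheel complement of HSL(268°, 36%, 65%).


Complement = opposite side of color wheel = hue + 180°
H' = (268 + 180) mod 360 = 88°
S and L unchanged.
= HSL(88°, 36%, 65%)


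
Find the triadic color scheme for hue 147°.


Triadic: equally spaced at 120° intervals
H1 = 147°
H2 = (147 + 120) mod 360 = 267°
H3 = (147 + 240) mod 360 = 27°
Triadic = 147°, 267°, 27°


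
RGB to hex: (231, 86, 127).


R = 231 → E7 (hex)
G = 86 → 56 (hex)
B = 127 → 7F (hex)
Hex = #E7567F


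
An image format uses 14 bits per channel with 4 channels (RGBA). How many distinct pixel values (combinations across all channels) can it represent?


Total bits = 14 bits/channel × 4 channels = 56 bits
Distinct pixel values = 2^56
= 72,057,594,037,927,936 pixel values


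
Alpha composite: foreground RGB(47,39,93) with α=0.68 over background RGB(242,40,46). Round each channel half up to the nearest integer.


C = α×F + (1-α)×B, with 1-α = 0.32
R: 0.68×47 + 0.32×242 = 31.96 + 77.44 = 109.40 → 109
G: 0.68×39 + 0.32×40 = 26.52 + 12.80 = 39.32 → 39
B: 0.68×93 + 0.32×46 = 63.24 + 14.72 = 77.96 → 78
= RGB(109, 39, 78)


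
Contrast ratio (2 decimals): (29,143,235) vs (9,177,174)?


Linearize each sRGB channel c=v/255: c/12.92 if c ≤ 0.04045 else ((c+0.055)/1.055)^2.4
L = 0.2126×R_lin + 0.7152×G_lin + 0.0722×B_lin
Color 1 (29,143,235):
  R=29: 29/255≈0.1137 > 0.04045 → ((0.1137+0.055)/1.055)^2.4 ≈ 0.01229
  G=143: 143/255≈0.5608 > 0.04045 → ((0.5608+0.055)/1.055)^2.4 ≈ 0.27468
  B=235: 235/255≈0.9216 > 0.04045 → ((0.9216+0.055)/1.055)^2.4 ≈ 0.83077
  L1 = 0.2126×0.01229 + 0.7152×0.27468 + 0.0722×0.83077 ≈ 0.25904
Color 2 (9,177,174):
  R=9: 9/255≈0.0353 ≤ 0.04045 → 0.0353/12.92 ≈ 0.00273
  G=177: 177/255≈0.6941 > 0.04045 → ((0.6941+0.055)/1.055)^2.4 ≈ 0.43966
  B=174: 174/255≈0.6824 > 0.04045 → ((0.6824+0.055)/1.055)^2.4 ≈ 0.42327
  L2 = 0.2126×0.00273 + 0.7152×0.43966 + 0.0722×0.42327 ≈ 0.34558
Lighter = 0.34558, Darker = 0.25904
Ratio = (L_lighter + 0.05) / (L_darker + 0.05)
Ratio = (0.34558 + 0.05) / (0.25904 + 0.05) = 0.39558 / 0.30904 ≈ 1.2800
Ratio ≈ 1.28:1


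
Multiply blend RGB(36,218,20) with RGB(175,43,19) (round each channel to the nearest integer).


Multiply: C = A×B/255, rounded to nearest integer
R: 36×175/255 = 6300/255 ≈ 24.706 → 25
G: 218×43/255 = 9374/255 ≈ 36.761 → 37
B: 20×19/255 = 380/255 ≈ 1.490 → 1
= RGB(25, 37, 1)


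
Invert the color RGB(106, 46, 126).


Invert: (255-R, 255-G, 255-B)
R: 255-106 = 149
G: 255-46 = 209
B: 255-126 = 129
= RGB(149, 209, 129)


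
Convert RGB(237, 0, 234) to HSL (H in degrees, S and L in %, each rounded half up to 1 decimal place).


Normalize: R'=237/255≈0.9294, G'=0/255≈0.0000, B'=234/255≈0.9176
Max=237/255, Min=0/255, Δ=Max-Min=237/255
L = (Max+Min)/2 = (237+0)/510 = 237/510 = 0.46470… → L = 46.5%
L ≤ 0.5 → S = Δ/(Max+Min) = 237/(237+0) = 237/237 = 1 → S = 100.0%
(the 1/255 factors cancel in S and H, so raw channel differences can be used)
Max is R' → H = 60 × (((G-B)/Δ) mod 6) = 60 × (((0-234)/237) mod 6)
  (-234)/237 = -0.9873…; negative, so add 6 → 5.0126…
  H = 60 × 5.0126… = 300.759…° → H = 300.8°
= HSL(300.8°, 100.0%, 46.5%)


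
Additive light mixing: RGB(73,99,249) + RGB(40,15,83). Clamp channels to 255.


Additive: each channel = min(255, C₁+C₂)
R: 73+40 = 113 → 113
G: 99+15 = 114 → 114
B: 249+83 = 332 → 255
= RGB(113, 114, 255)


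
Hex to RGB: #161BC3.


16 → 22 (R)
1B → 27 (G)
C3 → 195 (B)
= RGB(22, 27, 195)


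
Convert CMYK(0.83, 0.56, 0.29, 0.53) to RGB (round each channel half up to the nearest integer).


R = 255 × (1-C) × (1-K) = 255 × 0.17 × 0.47 = 20.3745 → 20
G = 255 × (1-M) × (1-K) = 255 × 0.44 × 0.47 = 52.734 → 53
B = 255 × (1-Y) × (1-K) = 255 × 0.71 × 0.47 = 85.0935 → 85
= RGB(20, 53, 85)


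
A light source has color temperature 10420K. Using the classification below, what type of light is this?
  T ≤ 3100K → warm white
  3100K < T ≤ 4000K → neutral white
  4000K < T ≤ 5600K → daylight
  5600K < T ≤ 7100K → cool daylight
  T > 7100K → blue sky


Temperature: 10420K
10420K > 7100K → blue sky
Classification: blue sky


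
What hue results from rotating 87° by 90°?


New hue = (H + rotation) mod 360
New hue = (87 + 90) mod 360
= 177 mod 360
= 177°


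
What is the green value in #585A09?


Color: #585A09
R = 58 = 88
G = 5A = 90
B = 09 = 9
Green = 90


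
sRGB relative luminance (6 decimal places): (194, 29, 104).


Linearize each channel (sRGB transfer function): c = v/255; c_lin = c/12.92 if c ≤ 0.04045, else ((c+0.055)/1.055)^2.4
  R: 194/255 ≈ 0.760784 > 0.04045 → ((0.760784+0.055)/1.055)^2.4 ≈ 0.539479
  G: 29/255 ≈ 0.113725 > 0.04045 → ((0.113725+0.055)/1.055)^2.4 ≈ 0.012286
  B: 104/255 ≈ 0.407843 > 0.04045 → ((0.407843+0.055)/1.055)^2.4 ≈ 0.138432
R_lin = 0.539479, G_lin = 0.012286, B_lin = 0.138432
L = 0.2126×R + 0.7152×G + 0.0722×B
L = 0.2126×0.539479 + 0.7152×0.012286 + 0.0722×0.138432
L ≈ 0.133475


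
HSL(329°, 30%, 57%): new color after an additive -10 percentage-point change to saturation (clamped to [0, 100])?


Original S = 30%
Adjustment = -10 percentage points
New S = 30 + (-10) = 20
Clamp to [0, 100] → 20
= HSL(329°, 20%, 57%)


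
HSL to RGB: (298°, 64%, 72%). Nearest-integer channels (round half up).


H=298°, S=0.64, L=0.72
C = (1-|2L-1|)×S = (1-|0.44|)×0.64 = 0.3584
H' = H/60 = 298/60 ≈ 4.9667; X = C×(1-|H' mod 2 - 1|) ≈ 0.3465
m = L - C/2 = 0.72 - 0.1792 = 0.5408
Sector ⌊H'⌋ = 4 → (R',G',B') = (≈0.3465, 0.0, 0.3584)
RGB = ((R'+m)×255, (G'+m)×255, (B'+m)×255) = (226.2496, 137.904, 229.296)
Round half up → RGB(226, 138, 229)


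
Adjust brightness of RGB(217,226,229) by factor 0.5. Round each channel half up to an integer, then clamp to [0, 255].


Multiply each channel by 0.5, round half up, clamp to [0, 255]
R: 217×0.5 = 108.5 → round → 109
G: 226×0.5 = 113
B: 229×0.5 = 114.5 → round → 115
= RGB(109, 113, 115)


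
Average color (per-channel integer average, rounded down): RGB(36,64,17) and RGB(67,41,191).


Midpoint: each channel = ⌊(C₁+C₂)/2⌋
R: ⌊(36+67)/2⌋ = 51
G: ⌊(64+41)/2⌋ = 52
B: ⌊(17+191)/2⌋ = 104
= RGB(51, 52, 104)


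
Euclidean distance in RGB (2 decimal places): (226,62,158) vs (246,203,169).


d = √[(R₁-R₂)² + (G₁-G₂)² + (B₁-B₂)²]
d = √[(226-246)² + (62-203)² + (158-169)²]
d = √[400 + 19881 + 121]
d = √20402
d ≈ 142.84


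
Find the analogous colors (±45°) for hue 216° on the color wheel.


Base hue: 216°
Left analog: (216 - 45) mod 360 = 171°
Right analog: (216 + 45) mod 360 = 261°
Analogous hues = 171° and 261°


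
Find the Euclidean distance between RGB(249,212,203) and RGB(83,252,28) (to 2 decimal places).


d = √[(R₁-R₂)² + (G₁-G₂)² + (B₁-B₂)²]
d = √[(249-83)² + (212-252)² + (203-28)²]
d = √[27556 + 1600 + 30625]
d = √59781
d ≈ 244.50


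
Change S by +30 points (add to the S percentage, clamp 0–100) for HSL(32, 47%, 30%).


Original S = 47%
Adjustment = +30 percentage points
New S = 47 + (30) = 77
Clamp to [0, 100] → 77
= HSL(32°, 77%, 30%)


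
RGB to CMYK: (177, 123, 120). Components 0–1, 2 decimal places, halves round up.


R'=177/255≈0.6941, G'=123/255≈0.4824, B'=120/255≈0.4706
K = 1 - max(R',G',B') = 1 - 177/255 = 78/255 = 0.30588… → 0.31
(1-R'-K)/(1-K) simplifies to (max-R)/max with max = 177:
C = (177-177)/177 = 0/177 = 0 → 0.00
M = (177-123)/177 = 54/177 = 0.30508… → 0.31
Y = (177-120)/177 = 57/177 = 0.32203… → 0.32
= CMYK(0.00, 0.31, 0.32, 0.31)


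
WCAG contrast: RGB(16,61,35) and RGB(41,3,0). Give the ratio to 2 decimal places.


Linearize each sRGB channel c=v/255: c/12.92 if c ≤ 0.04045 else ((c+0.055)/1.055)^2.4
L = 0.2126×R_lin + 0.7152×G_lin + 0.0722×B_lin
Color 1 (16,61,35):
  R=16: 16/255≈0.0627 > 0.04045 → ((0.0627+0.055)/1.055)^2.4 ≈ 0.00518
  G=61: 61/255≈0.2392 > 0.04045 → ((0.2392+0.055)/1.055)^2.4 ≈ 0.04667
  B=35: 35/255≈0.1373 > 0.04045 → ((0.1373+0.055)/1.055)^2.4 ≈ 0.01681
  L1 = 0.2126×0.00518 + 0.7152×0.04667 + 0.0722×0.01681 ≈ 0.03569
Color 2 (41,3,0):
  R=41: 41/255≈0.1608 > 0.04045 → ((0.1608+0.055)/1.055)^2.4 ≈ 0.02217
  G=3: 3/255≈0.0118 ≤ 0.04045 → 0.0118/12.92 ≈ 0.00091
  B=0: 0/255≈0.0000 ≤ 0.04045 → 0.0000/12.92 ≈ 0.00000
  L2 = 0.2126×0.02217 + 0.7152×0.00091 + 0.0722×0.00000 ≈ 0.00537
Lighter = 0.03569, Darker = 0.00537
Ratio = (L_lighter + 0.05) / (L_darker + 0.05)
Ratio = (0.03569 + 0.05) / (0.00537 + 0.05) = 0.08569 / 0.05537 ≈ 1.5477
Ratio ≈ 1.55:1


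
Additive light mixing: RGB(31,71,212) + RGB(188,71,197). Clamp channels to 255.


Additive: each channel = min(255, C₁+C₂)
R: 31+188 = 219 → 219
G: 71+71 = 142 → 142
B: 212+197 = 409 → 255
= RGB(219, 142, 255)


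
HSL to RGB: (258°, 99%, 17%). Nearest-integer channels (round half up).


H=258°, S=0.99, L=0.17
C = (1-|2L-1|)×S = (1-|-0.66|)×0.99 = 0.3366
H' = H/60 = 258/60 ≈ 4.3000; X = C×(1-|H' mod 2 - 1|) = 0.10098
m = L - C/2 = 0.17 - 0.1683 = 0.0017
Sector ⌊H'⌋ = 4 → (R',G',B') = (0.10098, 0.0, 0.3366)
RGB = ((R'+m)×255, (G'+m)×255, (B'+m)×255) = (26.1834, 0.4335, 86.2665)
Round half up → RGB(26, 0, 86)


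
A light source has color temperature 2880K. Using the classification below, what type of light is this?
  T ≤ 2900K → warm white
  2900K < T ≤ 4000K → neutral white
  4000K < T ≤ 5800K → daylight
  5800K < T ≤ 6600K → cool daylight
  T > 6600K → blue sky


Temperature: 2880K
2880K ≤ 2900K → warm white
Classification: warm white


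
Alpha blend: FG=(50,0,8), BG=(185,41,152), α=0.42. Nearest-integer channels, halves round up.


C = α×F + (1-α)×B, with 1-α = 0.58
R: 0.42×50 + 0.58×185 = 21.00 + 107.30 = 128.30 → 128
G: 0.42×0 + 0.58×41 = 0.00 + 23.78 = 23.78 → 24
B: 0.42×8 + 0.58×152 = 3.36 + 88.16 = 91.52 → 92
= RGB(128, 24, 92)


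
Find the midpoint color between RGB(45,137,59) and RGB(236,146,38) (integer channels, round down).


Midpoint: each channel = ⌊(C₁+C₂)/2⌋
R: ⌊(45+236)/2⌋ = 140
G: ⌊(137+146)/2⌋ = 141
B: ⌊(59+38)/2⌋ = 48
= RGB(140, 141, 48)


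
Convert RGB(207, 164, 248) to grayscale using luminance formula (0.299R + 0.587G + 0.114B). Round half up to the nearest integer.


Gray = 0.299×R + 0.587×G + 0.114×B
Gray = 0.299×207 + 0.587×164 + 0.114×248
Gray = 61.893 + 96.268 + 28.272
Gray = 186.433 → round half up → 186
Gray = 186


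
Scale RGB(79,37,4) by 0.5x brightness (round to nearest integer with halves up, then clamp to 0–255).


Multiply each channel by 0.5, round half up, clamp to [0, 255]
R: 79×0.5 = 39.5 → round → 40
G: 37×0.5 = 18.5 → round → 19
B: 4×0.5 = 2
= RGB(40, 19, 2)


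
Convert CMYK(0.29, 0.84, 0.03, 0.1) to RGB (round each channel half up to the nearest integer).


R = 255 × (1-C) × (1-K) = 255 × 0.71 × 0.90 = 162.945 → 163
G = 255 × (1-M) × (1-K) = 255 × 0.16 × 0.90 = 36.72 → 37
B = 255 × (1-Y) × (1-K) = 255 × 0.97 × 0.90 = 222.615 → 223
= RGB(163, 37, 223)


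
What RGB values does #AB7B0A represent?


AB → 171 (R)
7B → 123 (G)
0A → 10 (B)
= RGB(171, 123, 10)


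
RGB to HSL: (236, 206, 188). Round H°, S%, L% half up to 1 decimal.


Normalize: R'=236/255≈0.9255, G'=206/255≈0.8078, B'=188/255≈0.7373
Max=236/255, Min=188/255, Δ=Max-Min=48/255
L = (Max+Min)/2 = (236+188)/510 = 424/510 = 0.83137… → L = 83.1%
L > 0.5 → S = Δ/(2-Max-Min) = 48/(510-236-188) = 48/86 = 0.55813… → S = 55.8%
(the 1/255 factors cancel in S and H, so raw channel differences can be used)
Max is R' → H = 60 × (((G-B)/Δ) mod 6) = 60 × (((206-188)/48) mod 6)
  18/48 = 0.375
  H = 60 × 0.375 = 22.5° → H = 22.5°
= HSL(22.5°, 55.8%, 83.1%)


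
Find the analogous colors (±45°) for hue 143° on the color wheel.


Base hue: 143°
Left analog: (143 - 45) mod 360 = 98°
Right analog: (143 + 45) mod 360 = 188°
Analogous hues = 98° and 188°


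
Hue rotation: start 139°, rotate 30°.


New hue = (H + rotation) mod 360
New hue = (139 + 30) mod 360
= 169 mod 360
= 169°


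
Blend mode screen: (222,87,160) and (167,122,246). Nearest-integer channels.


Screen: C = 255 - (255-A)×(255-B)/255, rounded to nearest integer
R: 255 - (255-222)×(255-167)/255 = 255 - 2904/255 ≈ 255 - 11.388 = 243.612 → 244
G: 255 - (255-87)×(255-122)/255 = 255 - 22344/255 ≈ 255 - 87.624 = 167.376 → 167
B: 255 - (255-160)×(255-246)/255 = 255 - 855/255 ≈ 255 - 3.353 = 251.647 → 252
= RGB(244, 167, 252)


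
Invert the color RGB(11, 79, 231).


Invert: (255-R, 255-G, 255-B)
R: 255-11 = 244
G: 255-79 = 176
B: 255-231 = 24
= RGB(244, 176, 24)


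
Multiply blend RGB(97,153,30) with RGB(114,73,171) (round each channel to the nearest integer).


Multiply: C = A×B/255, rounded to nearest integer
R: 97×114/255 = 11058/255 ≈ 43.365 → 43
G: 153×73/255 = 11169/255 ≈ 43.800 → 44
B: 30×171/255 = 5130/255 ≈ 20.118 → 20
= RGB(43, 44, 20)


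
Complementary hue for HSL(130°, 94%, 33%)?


Complement = opposite side of color wheel = hue + 180°
H' = (130 + 180) mod 360 = 310°
S and L unchanged.
= HSL(310°, 94%, 33%)


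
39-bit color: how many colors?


Colors = 2^bits = 2^39
= 549,755,813,888 colors


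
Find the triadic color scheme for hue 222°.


Triadic: equally spaced at 120° intervals
H1 = 222°
H2 = (222 + 120) mod 360 = 342°
H3 = (222 + 240) mod 360 = 102°
Triadic = 222°, 342°, 102°


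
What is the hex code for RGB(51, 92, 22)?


R = 51 → 33 (hex)
G = 92 → 5C (hex)
B = 22 → 16 (hex)
Hex = #335C16


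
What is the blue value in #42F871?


Color: #42F871
R = 42 = 66
G = F8 = 248
B = 71 = 113
Blue = 113


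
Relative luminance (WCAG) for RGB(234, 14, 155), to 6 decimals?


Linearize each channel (sRGB transfer function): c = v/255; c_lin = c/12.92 if c ≤ 0.04045, else ((c+0.055)/1.055)^2.4
  R: 234/255 ≈ 0.917647 > 0.04045 → ((0.917647+0.055)/1.055)^2.4 ≈ 0.822786
  G: 14/255 ≈ 0.054902 > 0.04045 → ((0.054902+0.055)/1.055)^2.4 ≈ 0.004391
  B: 155/255 ≈ 0.607843 > 0.04045 → ((0.607843+0.055)/1.055)^2.4 ≈ 0.327778
R_lin = 0.822786, G_lin = 0.004391, B_lin = 0.327778
L = 0.2126×R + 0.7152×G + 0.0722×B
L = 0.2126×0.822786 + 0.7152×0.004391 + 0.0722×0.327778
L ≈ 0.201731


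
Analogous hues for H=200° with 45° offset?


Base hue: 200°
Left analog: (200 - 45) mod 360 = 155°
Right analog: (200 + 45) mod 360 = 245°
Analogous hues = 155° and 245°


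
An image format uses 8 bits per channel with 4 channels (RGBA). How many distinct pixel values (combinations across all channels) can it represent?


Total bits = 8 bits/channel × 4 channels = 32 bits
Distinct pixel values = 2^32
= 4,294,967,296 pixel values


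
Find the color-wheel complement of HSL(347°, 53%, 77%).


Complement = opposite side of color wheel = hue + 180°
H' = (347 + 180) mod 360 = 167°
S and L unchanged.
= HSL(167°, 53%, 77%)


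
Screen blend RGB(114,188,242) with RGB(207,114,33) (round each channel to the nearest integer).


Screen: C = 255 - (255-A)×(255-B)/255, rounded to nearest integer
R: 255 - (255-114)×(255-207)/255 = 255 - 6768/255 ≈ 255 - 26.541 = 228.459 → 228
G: 255 - (255-188)×(255-114)/255 = 255 - 9447/255 ≈ 255 - 37.047 = 217.953 → 218
B: 255 - (255-242)×(255-33)/255 = 255 - 2886/255 ≈ 255 - 11.318 = 243.682 → 244
= RGB(228, 218, 244)


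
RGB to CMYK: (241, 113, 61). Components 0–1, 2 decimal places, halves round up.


R'=241/255≈0.9451, G'=113/255≈0.4431, B'=61/255≈0.2392
K = 1 - max(R',G',B') = 1 - 241/255 = 14/255 = 0.05490… → 0.05
(1-R'-K)/(1-K) simplifies to (max-R)/max with max = 241:
C = (241-241)/241 = 0/241 = 0 → 0.00
M = (241-113)/241 = 128/241 = 0.53112… → 0.53
Y = (241-61)/241 = 180/241 = 0.74688… → 0.75
= CMYK(0.00, 0.53, 0.75, 0.05)


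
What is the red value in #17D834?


Color: #17D834
R = 17 = 23
G = D8 = 216
B = 34 = 52
Red = 23


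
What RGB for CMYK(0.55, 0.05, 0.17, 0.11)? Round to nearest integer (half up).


R = 255 × (1-C) × (1-K) = 255 × 0.45 × 0.89 = 102.1275 → 102
G = 255 × (1-M) × (1-K) = 255 × 0.95 × 0.89 = 215.6025 → 216
B = 255 × (1-Y) × (1-K) = 255 × 0.83 × 0.89 = 188.3685 → 188
= RGB(102, 216, 188)


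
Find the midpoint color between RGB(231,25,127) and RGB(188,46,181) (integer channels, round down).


Midpoint: each channel = ⌊(C₁+C₂)/2⌋
R: ⌊(231+188)/2⌋ = 209
G: ⌊(25+46)/2⌋ = 35
B: ⌊(127+181)/2⌋ = 154
= RGB(209, 35, 154)


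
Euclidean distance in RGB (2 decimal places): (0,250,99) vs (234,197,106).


d = √[(R₁-R₂)² + (G₁-G₂)² + (B₁-B₂)²]
d = √[(0-234)² + (250-197)² + (99-106)²]
d = √[54756 + 2809 + 49]
d = √57614
d ≈ 240.03


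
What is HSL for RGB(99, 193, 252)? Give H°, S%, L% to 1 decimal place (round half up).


Normalize: R'=99/255≈0.3882, G'=193/255≈0.7569, B'=252/255≈0.9882
Max=252/255, Min=99/255, Δ=Max-Min=153/255
L = (Max+Min)/2 = (252+99)/510 = 351/510 = 0.68823… → L = 68.8%
L > 0.5 → S = Δ/(2-Max-Min) = 153/(510-252-99) = 153/159 = 0.96226… → S = 96.2%
(the 1/255 factors cancel in S and H, so raw channel differences can be used)
Max is B' → H = 60 × ((R-G)/Δ + 4) = 60 × ((99-193)/153 + 4)
  -94/153 + 4 = -0.6143… + 4 = 3.3856…
  H = 60 × 3.3856… = 203.137…° → H = 203.1°
= HSL(203.1°, 96.2%, 68.8%)


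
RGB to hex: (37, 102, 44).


R = 37 → 25 (hex)
G = 102 → 66 (hex)
B = 44 → 2C (hex)
Hex = #25662C


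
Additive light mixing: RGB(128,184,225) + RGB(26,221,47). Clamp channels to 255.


Additive: each channel = min(255, C₁+C₂)
R: 128+26 = 154 → 154
G: 184+221 = 405 → 255
B: 225+47 = 272 → 255
= RGB(154, 255, 255)


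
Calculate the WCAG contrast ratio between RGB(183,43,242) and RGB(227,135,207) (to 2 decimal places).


Linearize each sRGB channel c=v/255: c/12.92 if c ≤ 0.04045 else ((c+0.055)/1.055)^2.4
L = 0.2126×R_lin + 0.7152×G_lin + 0.0722×B_lin
Color 1 (183,43,242):
  R=183: 183/255≈0.7176 > 0.04045 → ((0.7176+0.055)/1.055)^2.4 ≈ 0.47353
  G=43: 43/255≈0.1686 > 0.04045 → ((0.1686+0.055)/1.055)^2.4 ≈ 0.02416
  B=242: 242/255≈0.9490 > 0.04045 → ((0.9490+0.055)/1.055)^2.4 ≈ 0.88792
  L1 = 0.2126×0.47353 + 0.7152×0.02416 + 0.0722×0.88792 ≈ 0.18206
Color 2 (227,135,207):
  R=227: 227/255≈0.8902 > 0.04045 → ((0.8902+0.055)/1.055)^2.4 ≈ 0.76815
  G=135: 135/255≈0.5294 > 0.04045 → ((0.5294+0.055)/1.055)^2.4 ≈ 0.24228
  B=207: 207/255≈0.8118 > 0.04045 → ((0.8118+0.055)/1.055)^2.4 ≈ 0.62396
  L2 = 0.2126×0.76815 + 0.7152×0.24228 + 0.0722×0.62396 ≈ 0.38164
Lighter = 0.38164, Darker = 0.18206
Ratio = (L_lighter + 0.05) / (L_darker + 0.05)
Ratio = (0.38164 + 0.05) / (0.18206 + 0.05) = 0.43164 / 0.23206 ≈ 1.8600
Ratio ≈ 1.86:1
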